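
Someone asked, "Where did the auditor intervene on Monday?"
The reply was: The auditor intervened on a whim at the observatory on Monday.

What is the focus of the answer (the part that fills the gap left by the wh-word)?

at the observatory

The wh-word "where" asks about the location.
In the answer, "the auditor" and "on Monday" are given — repeated from the question.
"on a whim" is also new, but it specifies the manner, which is not what the question asks about — so it is not the focus.
The constituent filling the location gap is "at the observatory"; that is the focus.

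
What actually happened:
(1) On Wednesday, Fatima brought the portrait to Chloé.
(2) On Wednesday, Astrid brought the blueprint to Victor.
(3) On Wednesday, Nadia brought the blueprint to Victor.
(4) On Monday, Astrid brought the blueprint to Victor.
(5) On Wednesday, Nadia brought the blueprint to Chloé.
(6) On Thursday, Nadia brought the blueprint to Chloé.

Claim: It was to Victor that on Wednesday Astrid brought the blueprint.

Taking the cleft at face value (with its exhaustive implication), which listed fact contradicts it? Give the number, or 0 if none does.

0

Focus of the cleft: "Victor" (the recipient). Presupposed background: agent = Astrid, thing = the blueprint, setting = on Wednesday.
Exhaustivity: Victor is the only recipient satisfying that background.
No listed fact matches the background with a different recipient. Exhaustivity holds.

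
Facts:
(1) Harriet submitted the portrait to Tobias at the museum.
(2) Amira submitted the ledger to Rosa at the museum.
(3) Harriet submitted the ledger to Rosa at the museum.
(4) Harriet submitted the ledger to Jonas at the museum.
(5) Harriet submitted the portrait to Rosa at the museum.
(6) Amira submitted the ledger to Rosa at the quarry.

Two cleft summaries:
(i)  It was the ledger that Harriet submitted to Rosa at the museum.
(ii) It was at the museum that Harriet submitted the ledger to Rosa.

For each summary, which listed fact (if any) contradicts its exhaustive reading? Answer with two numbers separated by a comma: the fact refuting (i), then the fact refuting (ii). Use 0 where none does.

5, 0

Summary (i) focuses "the ledger" (the thing); background agent = Harriet, recipient = Rosa, setting = at the museum. Fact (5) matches that background with thing = the portrait — refutes (i).
Summary (ii) focuses "at the museum" (the setting); background agent = Harriet, thing = the ledger, recipient = Rosa. No fact matches that background with a different setting, so 0.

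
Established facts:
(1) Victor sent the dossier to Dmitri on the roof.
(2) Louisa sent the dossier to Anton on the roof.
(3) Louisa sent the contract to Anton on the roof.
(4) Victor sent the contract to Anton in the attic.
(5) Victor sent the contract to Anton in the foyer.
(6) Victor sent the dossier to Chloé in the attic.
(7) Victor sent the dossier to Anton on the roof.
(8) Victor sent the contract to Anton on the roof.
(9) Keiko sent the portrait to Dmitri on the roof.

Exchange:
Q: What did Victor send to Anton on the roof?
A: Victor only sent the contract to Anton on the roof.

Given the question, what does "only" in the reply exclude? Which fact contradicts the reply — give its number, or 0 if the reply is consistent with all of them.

7

Answering "What did ...?" puts focus on the thing — here, "the contract".
"Only" then excludes alternative things while the background — agent = Victor, recipient = Anton, setting = on the roof — is held fixed.
Fact (7) shares the background with a different thing (the dossier) — counterexample.
(Fact (4) would refute a reading with focus on the setting — but that is not what the question asks.)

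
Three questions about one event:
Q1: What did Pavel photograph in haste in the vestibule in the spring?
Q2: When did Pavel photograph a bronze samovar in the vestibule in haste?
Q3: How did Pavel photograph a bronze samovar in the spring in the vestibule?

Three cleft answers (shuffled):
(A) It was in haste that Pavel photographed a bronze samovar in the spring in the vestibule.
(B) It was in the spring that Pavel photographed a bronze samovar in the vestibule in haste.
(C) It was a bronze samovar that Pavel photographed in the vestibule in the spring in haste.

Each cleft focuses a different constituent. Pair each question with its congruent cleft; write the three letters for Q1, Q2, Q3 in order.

CBA

Q1 asks about the direct object; cleft (C) focuses "a bronze samovar", which is the direct object — so Q1 → C.
Q2 asks about the time; cleft (B) focuses "in the spring", which is the time — so Q2 → B.
Q3 asks about the manner; cleft (A) focuses "in haste", which is the manner — so Q3 → A.
Mapping: Q1→C, Q2→B, Q3→A.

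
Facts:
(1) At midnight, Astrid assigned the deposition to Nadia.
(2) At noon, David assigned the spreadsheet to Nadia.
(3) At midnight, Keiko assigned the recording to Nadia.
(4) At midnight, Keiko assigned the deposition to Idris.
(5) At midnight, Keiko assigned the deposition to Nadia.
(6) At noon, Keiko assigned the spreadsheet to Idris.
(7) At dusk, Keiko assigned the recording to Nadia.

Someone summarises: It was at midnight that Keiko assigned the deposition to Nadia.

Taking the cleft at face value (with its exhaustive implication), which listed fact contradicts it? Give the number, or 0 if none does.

Focus of the cleft: "at midnight" (the setting). Presupposed background: Keiko as agent and the deposition as thing and Nadia as recipient.
Exhaustivity: at midnight is the only setting satisfying that background.
Every other fact differs from the presupposition on some backgrounded slot, so none challenges the exhaustivity.

0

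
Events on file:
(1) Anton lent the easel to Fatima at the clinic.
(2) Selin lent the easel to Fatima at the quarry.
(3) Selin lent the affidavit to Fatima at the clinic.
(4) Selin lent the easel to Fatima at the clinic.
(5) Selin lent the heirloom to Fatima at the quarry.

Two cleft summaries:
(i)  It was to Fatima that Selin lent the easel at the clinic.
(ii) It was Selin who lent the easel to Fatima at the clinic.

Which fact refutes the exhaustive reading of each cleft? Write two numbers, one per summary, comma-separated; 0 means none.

(i): focus "Fatima". No fact shares agent = Selin, thing = the easel, setting = at the clinic with a different recipient. 0.
(ii): focus "Selin". Looking for thing = the easel, recipient = Fatima, setting = at the clinic with some other agent — fact (1) has Anton there. Refuted.

0, 1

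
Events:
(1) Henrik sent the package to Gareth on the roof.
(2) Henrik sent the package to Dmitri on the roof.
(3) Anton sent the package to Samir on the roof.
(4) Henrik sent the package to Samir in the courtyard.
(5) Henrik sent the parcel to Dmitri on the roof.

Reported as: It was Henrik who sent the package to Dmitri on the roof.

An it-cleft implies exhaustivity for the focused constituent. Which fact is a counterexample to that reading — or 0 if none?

0

Focus of the cleft: "Henrik" (the agent). Presupposed background: same thing, recipient, setting (the package / Dmitri / on the roof).
Exhaustivity: Henrik is the only agent satisfying that background.
Every other fact differs from the presupposition on some backgrounded slot, so none challenges the exhaustivity.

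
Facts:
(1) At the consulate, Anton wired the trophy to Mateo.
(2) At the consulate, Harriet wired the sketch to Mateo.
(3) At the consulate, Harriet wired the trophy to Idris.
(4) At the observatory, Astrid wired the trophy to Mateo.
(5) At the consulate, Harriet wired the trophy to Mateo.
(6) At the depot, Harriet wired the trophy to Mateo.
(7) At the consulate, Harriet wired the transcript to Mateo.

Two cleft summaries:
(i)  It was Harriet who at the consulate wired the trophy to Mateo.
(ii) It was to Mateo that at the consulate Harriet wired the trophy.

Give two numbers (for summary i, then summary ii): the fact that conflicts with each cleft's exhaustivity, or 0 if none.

(i): focus "Harriet". Looking for same thing, recipient, setting (the trophy / Mateo / at the consulate) with some other agent — fact (1) has Anton there. Refuted.
(ii): focus "Mateo". Looking for same agent, thing, setting (Harriet / the trophy / at the consulate) with some other recipient — fact (3) has Idris there. Refuted.

1, 3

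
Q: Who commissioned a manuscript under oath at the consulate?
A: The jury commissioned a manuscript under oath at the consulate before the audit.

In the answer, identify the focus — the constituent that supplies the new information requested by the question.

The wh-word "who" asks about the subject (agent).
In the answer, "a manuscript", "under oath" and "at the consulate" are given — repeated from the question.
"before the audit" is also new, but it specifies the time, which is not what the question asks about — so it is not the focus.
The constituent filling the subject (agent) gap is "the jury"; that is the focus.

the jury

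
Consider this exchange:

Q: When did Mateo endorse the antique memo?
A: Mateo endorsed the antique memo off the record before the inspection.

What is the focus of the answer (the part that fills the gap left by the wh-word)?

The wh-word "when" asks about the time.
In the answer, "Mateo" and "the antique memo" are given — repeated from the question.
"off the record" is also new, but it specifies the manner, which is not what the question asks about — so it is not the focus.
The constituent filling the time gap is "before the inspection"; that is the focus.

before the inspection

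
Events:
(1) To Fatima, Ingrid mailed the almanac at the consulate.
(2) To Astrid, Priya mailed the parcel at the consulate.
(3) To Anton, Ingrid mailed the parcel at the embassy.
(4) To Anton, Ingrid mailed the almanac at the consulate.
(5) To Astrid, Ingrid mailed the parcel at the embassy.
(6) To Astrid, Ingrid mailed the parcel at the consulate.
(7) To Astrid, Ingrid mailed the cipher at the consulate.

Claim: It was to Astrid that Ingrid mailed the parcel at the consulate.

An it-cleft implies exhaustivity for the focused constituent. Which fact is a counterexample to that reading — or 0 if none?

0

The cleft puts "Astrid" in focus and presupposes the open proposition with agent = Ingrid, thing = the parcel, setting = at the consulate.
Exhaustivity: Astrid is the only recipient satisfying that background.
Every other fact differs from the presupposition on some backgrounded slot, so none challenges the exhaustivity.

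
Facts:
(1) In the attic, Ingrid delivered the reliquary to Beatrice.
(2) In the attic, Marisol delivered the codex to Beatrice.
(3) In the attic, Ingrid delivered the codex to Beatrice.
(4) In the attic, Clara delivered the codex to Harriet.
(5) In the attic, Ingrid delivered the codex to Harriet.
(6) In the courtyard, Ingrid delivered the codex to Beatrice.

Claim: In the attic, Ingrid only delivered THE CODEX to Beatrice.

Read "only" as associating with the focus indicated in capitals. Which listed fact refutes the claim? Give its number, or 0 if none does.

1

Focus (in capitals) is "the codex" — the thing. "Only" excludes alternative things while holding fixed agent = Ingrid, recipient = Beatrice, setting = in the attic.
Fact (1) matches on agent = Ingrid, recipient = Beatrice, setting = in the attic, but has thing = the reliquary instead. That refutes the claim.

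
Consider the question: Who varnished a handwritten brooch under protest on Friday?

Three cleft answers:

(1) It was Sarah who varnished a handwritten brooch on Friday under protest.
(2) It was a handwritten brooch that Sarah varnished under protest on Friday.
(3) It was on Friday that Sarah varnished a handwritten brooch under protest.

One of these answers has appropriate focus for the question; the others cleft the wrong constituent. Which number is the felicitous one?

The question word "who" targets the subject (agent).
Option (1) clefts "Sarah" — that matches what the question asks about.
Option (2) clefts "a handwritten brooch" — the direct object, not what was asked.
Option (3) clefts "on Friday" — the time, not what was asked.
So the congruent reply is (1).

1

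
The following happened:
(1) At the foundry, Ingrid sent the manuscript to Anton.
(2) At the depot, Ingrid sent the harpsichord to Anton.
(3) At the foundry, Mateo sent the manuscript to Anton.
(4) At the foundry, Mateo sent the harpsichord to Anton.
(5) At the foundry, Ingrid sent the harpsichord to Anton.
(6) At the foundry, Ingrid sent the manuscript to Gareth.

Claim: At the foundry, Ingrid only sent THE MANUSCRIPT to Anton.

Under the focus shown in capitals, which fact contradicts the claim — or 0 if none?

The capitals mark "the manuscript" as focus. So "only" rules out other things, with the rest (Ingrid as agent and Anton as recipient and at the foundry as setting) as background.
Fact (5) shares the background but differs in thing (the harpsichord) — a counterexample.

5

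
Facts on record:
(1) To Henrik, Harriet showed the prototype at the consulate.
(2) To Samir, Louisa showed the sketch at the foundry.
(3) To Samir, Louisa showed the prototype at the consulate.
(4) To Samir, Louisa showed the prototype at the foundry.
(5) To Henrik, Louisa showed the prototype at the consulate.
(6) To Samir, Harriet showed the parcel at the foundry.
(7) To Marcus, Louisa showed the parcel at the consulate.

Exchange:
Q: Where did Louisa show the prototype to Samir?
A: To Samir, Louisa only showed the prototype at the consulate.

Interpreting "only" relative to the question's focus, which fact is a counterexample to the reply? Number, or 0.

Answering "Where did ...?" puts focus on the setting — here, "at the consulate".
"Only" then excludes alternative settings while the background — agent = Louisa, thing = the prototype, recipient = Samir — is held fixed.
Fact (4) keeps agent = Louisa, thing = the prototype, recipient = Samir but has setting = at the foundry; that refutes the reply.
(Fact (5) would refute a reading with focus on the recipient — but that is not what the question asks.)

4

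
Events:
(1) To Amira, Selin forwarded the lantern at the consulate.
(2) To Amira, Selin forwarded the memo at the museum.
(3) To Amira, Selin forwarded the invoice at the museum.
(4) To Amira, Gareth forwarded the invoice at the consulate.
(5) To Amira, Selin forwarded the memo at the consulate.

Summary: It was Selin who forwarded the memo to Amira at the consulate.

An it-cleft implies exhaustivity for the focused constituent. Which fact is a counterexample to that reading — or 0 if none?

0

Focus of the cleft: "Selin" (the agent). Presupposed background: thing = the memo, recipient = Amira, setting = at the consulate.
Exhaustivity: Selin is the only agent satisfying that background.
Every other fact differs from the presupposition on some backgrounded slot, so none challenges the exhaustivity.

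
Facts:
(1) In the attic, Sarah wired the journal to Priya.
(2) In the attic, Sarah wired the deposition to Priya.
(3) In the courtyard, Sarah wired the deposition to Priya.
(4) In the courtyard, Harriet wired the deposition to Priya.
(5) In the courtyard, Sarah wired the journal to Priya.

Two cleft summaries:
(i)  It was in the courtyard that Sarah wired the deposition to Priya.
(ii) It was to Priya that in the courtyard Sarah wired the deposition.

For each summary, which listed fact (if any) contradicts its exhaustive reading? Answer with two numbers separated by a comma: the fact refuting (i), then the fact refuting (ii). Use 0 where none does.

(i): focus "in the courtyard". Looking for agent = Sarah, thing = the deposition, recipient = Priya with some other setting — fact (2) has in the attic there. Refuted.
(ii): focus "Priya". No fact shares agent = Sarah, thing = the deposition, setting = in the courtyard with a different recipient. 0.

2, 0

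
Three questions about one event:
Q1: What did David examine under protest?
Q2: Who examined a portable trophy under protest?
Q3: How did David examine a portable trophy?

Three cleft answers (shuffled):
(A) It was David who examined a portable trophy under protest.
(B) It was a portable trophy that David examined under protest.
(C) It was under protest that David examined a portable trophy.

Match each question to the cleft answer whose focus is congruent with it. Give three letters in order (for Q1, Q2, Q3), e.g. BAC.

Q1 asks about the direct object; cleft (B) focuses "a portable trophy", which is the direct object — so Q1 → B.
Q2 asks about the subject (agent); cleft (A) focuses "David", which is the subject (agent) — so Q2 → A.
Q3 asks about the manner; cleft (C) focuses "under protest", which is the manner — so Q3 → C.
Mapping: Q1→B, Q2→A, Q3→C.

BAC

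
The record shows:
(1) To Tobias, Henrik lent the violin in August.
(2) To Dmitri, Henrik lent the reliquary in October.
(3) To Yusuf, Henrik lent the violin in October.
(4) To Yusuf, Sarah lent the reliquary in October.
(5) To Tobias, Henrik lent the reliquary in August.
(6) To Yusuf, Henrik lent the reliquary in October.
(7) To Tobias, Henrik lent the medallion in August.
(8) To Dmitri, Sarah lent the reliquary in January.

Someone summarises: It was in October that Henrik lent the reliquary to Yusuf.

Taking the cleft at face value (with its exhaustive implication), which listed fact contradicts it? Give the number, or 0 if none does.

0

The cleft puts "in October" in focus and presupposes the open proposition with agent = Henrik, thing = the reliquary, recipient = Yusuf.
The exhaustive reading says no other setting fits that background.
Every other fact differs from the presupposition on some backgrounded slot, so none challenges the exhaustivity.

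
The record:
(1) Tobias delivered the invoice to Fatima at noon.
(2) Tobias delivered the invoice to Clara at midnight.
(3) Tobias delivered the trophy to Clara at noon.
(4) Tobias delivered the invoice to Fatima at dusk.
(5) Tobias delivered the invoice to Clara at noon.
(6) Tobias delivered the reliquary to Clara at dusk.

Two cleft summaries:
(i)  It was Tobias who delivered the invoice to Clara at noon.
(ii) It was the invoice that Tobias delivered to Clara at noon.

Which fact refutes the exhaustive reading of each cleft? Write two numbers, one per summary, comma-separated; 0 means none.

Summary (i) focuses "Tobias" (the agent); background the invoice as thing and Clara as recipient and at noon as setting. No fact matches that background with a different agent, so 0.
Summary (ii) focuses "the invoice" (the thing); background Tobias as agent and Clara as recipient and at noon as setting. Fact (3) matches that background with thing = the trophy — refutes (ii).

0, 3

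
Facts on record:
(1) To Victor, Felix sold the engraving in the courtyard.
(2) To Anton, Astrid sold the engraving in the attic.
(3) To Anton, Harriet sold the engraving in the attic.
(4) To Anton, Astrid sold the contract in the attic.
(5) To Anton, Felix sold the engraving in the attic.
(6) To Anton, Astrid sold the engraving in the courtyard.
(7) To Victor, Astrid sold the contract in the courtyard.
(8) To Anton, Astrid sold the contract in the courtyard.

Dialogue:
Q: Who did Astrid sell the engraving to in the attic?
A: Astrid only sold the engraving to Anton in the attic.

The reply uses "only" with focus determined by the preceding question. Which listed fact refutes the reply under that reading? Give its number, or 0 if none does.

0

Answering "Who did ... to ...?" puts focus on the recipient — here, "Anton".
"Only" then excludes alternative recipients while the background — Astrid as agent and the engraving as thing and in the attic as setting — is held fixed.
No listed fact shares that background with another recipient. Nothing contradicts the reply.
(Fact (6) would refute a reading with focus on the setting — but that is not what the question asks.)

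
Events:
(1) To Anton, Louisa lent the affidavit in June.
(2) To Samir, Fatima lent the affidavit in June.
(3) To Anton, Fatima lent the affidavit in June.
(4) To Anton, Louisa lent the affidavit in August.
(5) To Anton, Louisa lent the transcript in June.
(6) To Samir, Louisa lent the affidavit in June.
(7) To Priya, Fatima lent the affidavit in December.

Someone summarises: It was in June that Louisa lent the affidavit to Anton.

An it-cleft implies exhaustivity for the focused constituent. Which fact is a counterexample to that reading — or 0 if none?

Focus of the cleft: "in June" (the setting). Presupposed background: Louisa as agent and the affidavit as thing and Anton as recipient.
Exhaustivity: in June is the only setting satisfying that background.
But fact (4) also has Louisa as agent and the affidavit as thing and Anton as recipient, with setting = in August — so the exhaustive reading fails.

4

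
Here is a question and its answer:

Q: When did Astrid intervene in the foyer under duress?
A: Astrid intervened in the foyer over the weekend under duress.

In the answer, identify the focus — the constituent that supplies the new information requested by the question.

The wh-word "when" asks about the time.
In the answer, "Astrid", "under duress" and "in the foyer" are given — repeated from the question.
The constituent filling the time gap is "over the weekend"; that is the focus and would carry nuclear stress.

over the weekend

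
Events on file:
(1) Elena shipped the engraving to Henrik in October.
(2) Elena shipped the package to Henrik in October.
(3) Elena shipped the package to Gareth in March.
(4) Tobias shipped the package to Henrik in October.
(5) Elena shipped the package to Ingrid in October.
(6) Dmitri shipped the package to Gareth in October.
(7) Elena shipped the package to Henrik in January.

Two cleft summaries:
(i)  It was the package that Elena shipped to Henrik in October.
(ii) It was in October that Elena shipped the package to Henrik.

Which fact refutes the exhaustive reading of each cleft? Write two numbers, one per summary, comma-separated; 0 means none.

1, 7

Summary (i) focuses "the package" (the thing); background agent = Elena, recipient = Henrik, setting = in October. Fact (1) matches that background with thing = the engraving — refutes (i).
Summary (ii) focuses "in October" (the setting); background agent = Elena, thing = the package, recipient = Henrik. Fact (7) matches that background with setting = in January — refutes (ii).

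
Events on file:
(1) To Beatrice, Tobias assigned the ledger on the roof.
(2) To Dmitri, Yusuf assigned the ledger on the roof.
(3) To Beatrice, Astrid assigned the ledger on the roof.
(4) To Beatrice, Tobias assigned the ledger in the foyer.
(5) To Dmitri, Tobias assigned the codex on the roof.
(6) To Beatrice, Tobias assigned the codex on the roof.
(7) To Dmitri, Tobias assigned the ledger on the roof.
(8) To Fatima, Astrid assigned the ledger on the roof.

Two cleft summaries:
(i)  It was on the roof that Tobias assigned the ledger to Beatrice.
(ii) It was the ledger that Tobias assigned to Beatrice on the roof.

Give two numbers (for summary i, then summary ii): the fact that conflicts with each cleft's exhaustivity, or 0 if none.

Summary (i) focuses "on the roof" (the setting); background same agent, thing, recipient (Tobias / the ledger / Beatrice). Fact (4) matches that background with setting = in the foyer — refutes (i).
Summary (ii) focuses "the ledger" (the thing); background same agent, recipient, setting (Tobias / Beatrice / on the roof). Fact (6) matches that background with thing = the codex — refutes (ii).

4, 6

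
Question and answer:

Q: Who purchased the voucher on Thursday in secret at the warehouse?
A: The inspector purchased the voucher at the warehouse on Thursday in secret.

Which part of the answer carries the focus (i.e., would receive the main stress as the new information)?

the inspector

The wh-word "who" asks about the subject (agent).
In the answer, "the voucher", "on Thursday", "at the warehouse" and "in secret" are given — repeated from the question.
The constituent filling the subject (agent) gap is "the inspector"; that is the focus and would carry nuclear stress.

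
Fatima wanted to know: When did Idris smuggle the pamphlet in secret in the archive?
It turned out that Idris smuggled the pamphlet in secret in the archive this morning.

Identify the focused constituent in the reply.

this morning

The wh-word "when" asks about the time.
In the answer, "Idris", "the pamphlet", "in the archive" and "in secret" are given — repeated from the question.
The constituent filling the time gap is "this morning"; that is the focus and would carry nuclear stress.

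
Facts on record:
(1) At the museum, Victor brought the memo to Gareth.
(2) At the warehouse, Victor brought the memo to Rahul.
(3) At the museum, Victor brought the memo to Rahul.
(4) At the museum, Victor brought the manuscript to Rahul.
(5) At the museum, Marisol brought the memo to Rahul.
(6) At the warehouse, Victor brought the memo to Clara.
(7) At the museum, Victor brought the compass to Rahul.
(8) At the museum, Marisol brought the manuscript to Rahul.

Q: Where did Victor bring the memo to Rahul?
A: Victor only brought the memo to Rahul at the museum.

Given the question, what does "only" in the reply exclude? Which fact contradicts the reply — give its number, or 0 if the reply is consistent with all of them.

The question "Where did ...?" targets the setting, so in the reply the focus falls on "at the museum".
"Only" then excludes alternative settings while the background — same agent, thing, recipient (Victor / the memo / Rahul) — is held fixed.
Fact (2) shares the background with a different setting (at the warehouse) — counterexample.
(Fact (1) would refute a reading with focus on the recipient — but that is not what the question asks.)

2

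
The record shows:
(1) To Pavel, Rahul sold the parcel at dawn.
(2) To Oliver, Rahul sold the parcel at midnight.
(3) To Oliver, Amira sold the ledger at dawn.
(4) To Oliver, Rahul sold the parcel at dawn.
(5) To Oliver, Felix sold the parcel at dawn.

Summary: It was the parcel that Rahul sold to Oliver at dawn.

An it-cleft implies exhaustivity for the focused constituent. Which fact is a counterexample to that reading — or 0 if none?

0

The cleft puts "the parcel" in focus and presupposes the open proposition with Rahul as agent and Oliver as recipient and at dawn as setting.
Exhaustivity: the parcel is the only thing satisfying that background.
No listed fact matches the background with a different thing. Exhaustivity holds.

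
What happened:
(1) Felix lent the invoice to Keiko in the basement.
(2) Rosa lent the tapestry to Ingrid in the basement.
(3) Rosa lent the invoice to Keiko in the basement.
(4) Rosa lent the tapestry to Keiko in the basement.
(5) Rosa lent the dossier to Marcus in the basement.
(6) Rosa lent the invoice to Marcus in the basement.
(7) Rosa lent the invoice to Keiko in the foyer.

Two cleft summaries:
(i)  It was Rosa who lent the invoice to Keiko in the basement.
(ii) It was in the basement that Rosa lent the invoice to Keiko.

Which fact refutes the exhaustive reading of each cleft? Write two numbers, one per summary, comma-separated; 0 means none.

Summary (i) focuses "Rosa" (the agent); background thing = the invoice, recipient = Keiko, setting = in the basement. Fact (1) matches that background with agent = Felix — refutes (i).
Summary (ii) focuses "in the basement" (the setting); background agent = Rosa, thing = the invoice, recipient = Keiko. Fact (7) matches that background with setting = in the foyer — refutes (ii).

1, 7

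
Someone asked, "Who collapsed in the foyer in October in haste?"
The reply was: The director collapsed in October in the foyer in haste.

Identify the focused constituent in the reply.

The wh-word "who" asks about the subject (agent).
In the answer, "in haste", "in October" and "in the foyer" are given — repeated from the question.
The constituent filling the subject (agent) gap is "the director"; that is the focus and would carry nuclear stress.

the director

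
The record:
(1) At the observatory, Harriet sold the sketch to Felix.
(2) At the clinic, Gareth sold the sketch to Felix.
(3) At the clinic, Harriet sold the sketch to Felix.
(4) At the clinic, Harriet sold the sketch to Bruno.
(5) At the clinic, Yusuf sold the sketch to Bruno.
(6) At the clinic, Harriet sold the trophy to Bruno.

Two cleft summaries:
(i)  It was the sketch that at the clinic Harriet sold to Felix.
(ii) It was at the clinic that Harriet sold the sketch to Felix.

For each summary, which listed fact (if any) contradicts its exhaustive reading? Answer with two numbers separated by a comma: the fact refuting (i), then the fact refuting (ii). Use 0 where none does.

(i): focus "the sketch". No fact shares agent = Harriet, recipient = Felix, setting = at the clinic with a different thing. 0.
(ii): focus "at the clinic". Looking for agent = Harriet, thing = the sketch, recipient = Felix with some other setting — fact (1) has at the observatory there. Refuted.

0, 1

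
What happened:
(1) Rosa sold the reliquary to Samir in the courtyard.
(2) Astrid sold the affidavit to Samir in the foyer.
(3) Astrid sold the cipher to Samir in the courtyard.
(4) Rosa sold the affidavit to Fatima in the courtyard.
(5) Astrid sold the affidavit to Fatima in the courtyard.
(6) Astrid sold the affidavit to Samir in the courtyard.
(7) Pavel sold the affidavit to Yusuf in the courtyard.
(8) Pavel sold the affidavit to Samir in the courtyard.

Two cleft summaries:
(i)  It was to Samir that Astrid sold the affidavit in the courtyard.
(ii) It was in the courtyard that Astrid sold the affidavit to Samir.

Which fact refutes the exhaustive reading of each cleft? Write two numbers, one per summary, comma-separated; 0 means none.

5, 2

Summary (i) focuses "Samir" (the recipient); background same agent, thing, setting (Astrid / the affidavit / in the courtyard). Fact (5) matches that background with recipient = Fatima — refutes (i).
Summary (ii) focuses "in the courtyard" (the setting); background same agent, thing, recipient (Astrid / the affidavit / Samir). Fact (2) matches that background with setting = in the foyer — refutes (ii).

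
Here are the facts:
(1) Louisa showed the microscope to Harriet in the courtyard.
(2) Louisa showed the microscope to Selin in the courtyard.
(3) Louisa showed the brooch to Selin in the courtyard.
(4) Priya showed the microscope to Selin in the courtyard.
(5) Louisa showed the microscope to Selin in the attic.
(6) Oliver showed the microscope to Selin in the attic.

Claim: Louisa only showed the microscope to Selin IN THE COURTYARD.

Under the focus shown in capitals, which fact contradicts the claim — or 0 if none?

Focus (in capitals) is "in the courtyard" — the setting. "Only" excludes alternative settings while holding fixed same agent, thing, recipient (Louisa / the microscope / Selin).
Fact (5) shares the background but differs in setting (in the attic) — a counterexample.

5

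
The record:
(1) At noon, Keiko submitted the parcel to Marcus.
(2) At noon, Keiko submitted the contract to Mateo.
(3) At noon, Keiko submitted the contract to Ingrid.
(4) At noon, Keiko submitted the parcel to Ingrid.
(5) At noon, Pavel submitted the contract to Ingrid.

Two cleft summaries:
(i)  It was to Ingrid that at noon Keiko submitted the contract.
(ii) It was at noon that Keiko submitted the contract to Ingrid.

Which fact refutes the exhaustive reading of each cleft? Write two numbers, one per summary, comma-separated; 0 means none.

Summary (i) focuses "Ingrid" (the recipient); background same agent, thing, setting (Keiko / the contract / at noon). Fact (2) matches that background with recipient = Mateo — refutes (i).
Summary (ii) focuses "at noon" (the setting); background same agent, thing, recipient (Keiko / the contract / Ingrid). No fact matches that background with a different setting, so 0.

2, 0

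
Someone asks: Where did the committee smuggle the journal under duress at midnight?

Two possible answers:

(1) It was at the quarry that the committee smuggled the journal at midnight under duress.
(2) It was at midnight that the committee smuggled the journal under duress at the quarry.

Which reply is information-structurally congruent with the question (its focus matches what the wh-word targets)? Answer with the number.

1

The question word "where" targets the location.
Option (1) clefts "at the quarry" — that matches what the question asks about.
Option (2) clefts "at midnight" — the time, not what was asked.
So the congruent reply is (1).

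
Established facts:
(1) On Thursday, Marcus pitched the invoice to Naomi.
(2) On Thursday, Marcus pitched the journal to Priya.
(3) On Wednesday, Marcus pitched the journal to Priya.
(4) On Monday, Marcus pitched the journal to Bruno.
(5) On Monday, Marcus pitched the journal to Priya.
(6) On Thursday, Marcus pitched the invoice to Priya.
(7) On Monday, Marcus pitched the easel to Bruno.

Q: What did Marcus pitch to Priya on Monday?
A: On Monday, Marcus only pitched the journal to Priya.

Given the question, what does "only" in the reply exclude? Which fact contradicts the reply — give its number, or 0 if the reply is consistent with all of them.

0

Answering "What did ...?" puts focus on the thing — here, "the journal".
So "only" ranges over things; the rest (agent = Marcus, recipient = Priya, setting = on Monday) is presupposed.
No listed fact shares that background with another thing. Nothing contradicts the reply.
(Fact (4) would refute a reading with focus on the recipient — but that is not what the question asks.)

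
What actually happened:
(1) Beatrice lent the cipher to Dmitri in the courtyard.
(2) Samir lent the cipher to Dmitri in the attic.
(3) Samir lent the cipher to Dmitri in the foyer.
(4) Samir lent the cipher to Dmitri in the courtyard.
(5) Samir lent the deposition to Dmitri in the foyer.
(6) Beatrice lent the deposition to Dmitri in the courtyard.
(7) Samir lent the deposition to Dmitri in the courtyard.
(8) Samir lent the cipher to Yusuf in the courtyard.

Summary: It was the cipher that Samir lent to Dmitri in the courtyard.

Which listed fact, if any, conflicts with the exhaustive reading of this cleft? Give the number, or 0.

7

The cleft puts "the cipher" in focus and presupposes the open proposition with Samir as agent and Dmitri as recipient and in the courtyard as setting.
The exhaustive reading says no other thing fits that background.
Fact (7) shares the background but with thing = the deposition; exhaustivity is violated.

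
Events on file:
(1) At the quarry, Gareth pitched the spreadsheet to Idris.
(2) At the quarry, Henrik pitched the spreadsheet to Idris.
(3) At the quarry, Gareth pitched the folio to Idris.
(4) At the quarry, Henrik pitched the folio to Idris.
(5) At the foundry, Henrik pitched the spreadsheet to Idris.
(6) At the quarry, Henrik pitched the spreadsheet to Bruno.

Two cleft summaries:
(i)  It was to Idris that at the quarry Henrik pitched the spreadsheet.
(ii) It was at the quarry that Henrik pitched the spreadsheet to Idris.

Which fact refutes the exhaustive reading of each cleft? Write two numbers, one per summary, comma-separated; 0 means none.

(i): focus "Idris". Looking for agent = Henrik, thing = the spreadsheet, setting = at the quarry with some other recipient — fact (6) has Bruno there. Refuted.
(ii): focus "at the quarry". Looking for agent = Henrik, thing = the spreadsheet, recipient = Idris with some other setting — fact (5) has at the foundry there. Refuted.

6, 5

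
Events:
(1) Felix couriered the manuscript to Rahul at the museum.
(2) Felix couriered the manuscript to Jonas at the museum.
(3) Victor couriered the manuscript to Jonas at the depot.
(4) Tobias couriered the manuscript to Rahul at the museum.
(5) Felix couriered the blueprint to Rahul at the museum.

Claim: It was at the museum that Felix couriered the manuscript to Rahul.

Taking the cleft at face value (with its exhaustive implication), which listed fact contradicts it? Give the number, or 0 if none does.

0

Focus of the cleft: "at the museum" (the setting). Presupposed background: same agent, thing, recipient (Felix / the manuscript / Rahul).
The exhaustive reading says no other setting fits that background.
No listed fact matches the background with a different setting. Exhaustivity holds.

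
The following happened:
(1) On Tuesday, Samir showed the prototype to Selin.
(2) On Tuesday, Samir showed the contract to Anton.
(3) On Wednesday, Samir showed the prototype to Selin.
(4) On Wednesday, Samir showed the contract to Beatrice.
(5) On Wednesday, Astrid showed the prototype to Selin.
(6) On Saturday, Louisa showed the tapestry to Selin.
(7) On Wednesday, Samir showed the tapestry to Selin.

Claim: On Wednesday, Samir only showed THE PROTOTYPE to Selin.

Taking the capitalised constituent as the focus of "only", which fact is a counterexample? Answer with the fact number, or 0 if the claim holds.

The capitals mark "the prototype" as focus. So "only" rules out other things, with the rest (Samir as agent and Selin as recipient and on Wednesday as setting) as background.
Fact (7) matches on Samir as agent and Selin as recipient and on Wednesday as setting, but has thing = the tapestry instead. That refutes the claim.

7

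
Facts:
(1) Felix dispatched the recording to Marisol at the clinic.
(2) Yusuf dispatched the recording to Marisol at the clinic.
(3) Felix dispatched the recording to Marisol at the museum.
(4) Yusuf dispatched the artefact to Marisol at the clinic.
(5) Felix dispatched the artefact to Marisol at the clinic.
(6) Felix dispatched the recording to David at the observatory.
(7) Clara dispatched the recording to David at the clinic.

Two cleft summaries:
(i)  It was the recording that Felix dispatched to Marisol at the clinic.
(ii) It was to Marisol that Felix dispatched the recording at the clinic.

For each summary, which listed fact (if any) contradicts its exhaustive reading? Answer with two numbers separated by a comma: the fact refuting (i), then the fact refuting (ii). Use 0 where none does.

Summary (i) focuses "the recording" (the thing); background agent = Felix, recipient = Marisol, setting = at the clinic. Fact (5) matches that background with thing = the artefact — refutes (i).
Summary (ii) focuses "Marisol" (the recipient); background agent = Felix, thing = the recording, setting = at the clinic. No fact matches that background with a different recipient, so 0.

5, 0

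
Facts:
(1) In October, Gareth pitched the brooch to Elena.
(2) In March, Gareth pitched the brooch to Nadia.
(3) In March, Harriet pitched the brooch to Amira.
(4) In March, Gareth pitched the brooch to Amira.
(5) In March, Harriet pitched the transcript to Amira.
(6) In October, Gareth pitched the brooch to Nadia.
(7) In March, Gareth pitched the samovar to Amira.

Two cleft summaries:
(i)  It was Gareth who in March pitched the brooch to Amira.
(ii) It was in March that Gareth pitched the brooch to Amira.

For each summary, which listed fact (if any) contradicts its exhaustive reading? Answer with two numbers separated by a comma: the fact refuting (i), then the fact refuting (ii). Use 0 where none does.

(i): focus "Gareth". Looking for same thing, recipient, setting (the brooch / Amira / in March) with some other agent — fact (3) has Harriet there. Refuted.
(ii): focus "in March". No fact shares same agent, thing, recipient (Gareth / the brooch / Amira) with a different setting. 0.

3, 0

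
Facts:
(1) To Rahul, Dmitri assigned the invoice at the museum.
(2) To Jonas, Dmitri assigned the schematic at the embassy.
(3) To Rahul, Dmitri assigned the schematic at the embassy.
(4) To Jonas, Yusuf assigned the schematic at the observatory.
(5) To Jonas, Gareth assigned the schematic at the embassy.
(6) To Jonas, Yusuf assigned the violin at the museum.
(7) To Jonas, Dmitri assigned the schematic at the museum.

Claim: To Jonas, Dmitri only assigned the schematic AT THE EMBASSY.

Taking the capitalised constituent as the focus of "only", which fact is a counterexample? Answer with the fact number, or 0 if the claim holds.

The capitals mark "at the embassy" as focus. So "only" rules out other settings, with the rest (same agent, thing, recipient (Dmitri / the schematic / Jonas)) as background.
Fact (7) shares the background but differs in setting (at the museum) — a counterexample.

7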